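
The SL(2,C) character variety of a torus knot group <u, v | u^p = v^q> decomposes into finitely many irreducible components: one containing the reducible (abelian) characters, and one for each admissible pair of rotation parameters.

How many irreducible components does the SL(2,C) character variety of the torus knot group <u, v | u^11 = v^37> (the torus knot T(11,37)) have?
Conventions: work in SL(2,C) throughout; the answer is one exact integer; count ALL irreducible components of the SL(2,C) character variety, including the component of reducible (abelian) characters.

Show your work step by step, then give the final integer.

181

Gamma = < u, v | u^11 = v^37 > (torus knot T(11,37)); the central element u^11 = v^37 acts as +I or -I in any irreducible SL(2,C) representation.
On an irreducible component, tr(u) is locked at 2*cos(pi*alpha/11) for some alpha in 1..10, and tr(v) at 2*cos(pi*beta/37) for some beta in 1..36.
u^11 = (-1)^alpha I and v^37 = (-1)^beta I must agree, so alpha and beta have equal parity.
count pairs: odd alpha (5 choices) x odd beta (18), plus even alpha (5) x even beta (18): 5*18 + 5*18 = 180.
components with irreducible characters: 180; plus the single component of reducible (abelian) characters: total 181.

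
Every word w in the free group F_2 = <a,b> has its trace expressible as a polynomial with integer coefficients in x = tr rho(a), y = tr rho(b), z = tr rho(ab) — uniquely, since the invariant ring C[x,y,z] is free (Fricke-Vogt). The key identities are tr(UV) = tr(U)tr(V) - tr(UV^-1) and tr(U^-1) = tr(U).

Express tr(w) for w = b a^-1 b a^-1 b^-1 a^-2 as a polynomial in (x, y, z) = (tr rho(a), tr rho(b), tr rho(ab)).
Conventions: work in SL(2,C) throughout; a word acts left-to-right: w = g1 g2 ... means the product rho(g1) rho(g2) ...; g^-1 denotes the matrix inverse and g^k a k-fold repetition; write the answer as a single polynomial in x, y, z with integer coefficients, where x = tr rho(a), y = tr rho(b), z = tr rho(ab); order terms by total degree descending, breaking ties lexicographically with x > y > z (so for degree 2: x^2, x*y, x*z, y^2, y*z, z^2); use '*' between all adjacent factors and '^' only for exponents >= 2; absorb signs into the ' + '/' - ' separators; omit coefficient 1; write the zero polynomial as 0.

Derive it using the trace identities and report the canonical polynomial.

x^3*y^2*z - x^2*y^3 - 2*x^2*y*z^2 + x*y^2*z + x*z^3 + x^2*y - 2*x*z + y

tr(b^2) = tr(b) tr(b) - tr(1) = y^2 - 2
tr(b^2 a) = tr(b) tr(a b) - tr(a) = y*z - x
tr(b a^-1 b) = tr(b^2) tr(a) - tr(b^2 a) = x*y^2 - y*z - x
tr(b a b a) = tr(a b) tr(a b) - tr(1)   [split at repeated a] = z^2 - 2
tr(b a^-1 b a) = tr(b a b) tr(a) - tr(b a b a) = x*y*z - x^2 - z^2 + 2
tr(b a^-1 b a^-1) = tr(b a^-1 b) tr(a) - tr(b a^-1 b a) = x^2*y^2 - 2*x*y*z + z^2 - 2
tr(a^-1 b a^-1 b a^-1) = tr(b a^-1 b a^-1) tr(a) - tr(b a^-1 b) = x^3*y^2 - 2*x^2*y*z - x*y^2 + x*z^2 + y*z - x
tr(b^3) = tr(b) tr(b^2) - tr(b) = y^3 - 3*y
tr(b^3 a) = tr(b) tr(a b^2) - tr(a b) = y^2*z - x*y - z
tr(b^2 a^-1 b) = tr(b^3) tr(a) - tr(b^3 a) = x*y^3 - y^2*z - 2*x*y + z
tr(a b a) = tr(a) tr(b a) - tr(b) = x*z - y
tr(b a b^2 a) = tr(b) tr(a b a b) - tr(a b a) = y*z^2 - x*z - y
tr(b^2 a^-1 b a) = tr(b a b^2) tr(a) - tr(b a b^2 a) = x*y^2*z - x^2*y - y*z^2 + y
tr(b a^-1 b a^-1 b) = tr(b^2 a^-1 b) tr(a) - tr(b^2 a^-1 b a) = x^2*y^3 - 2*x*y^2*z - x^2*y + y*z^2 + x*z - y
tr(b a b a^-1 b) = tr(b^2 a b) tr(a) - tr(b^2 a b a) = x*y^2*z - x^2*y - y*z^2 + y
apply: tr(b a b a b a) = tr(a b a b) tr(a b) - tr(b a)   [split at repeated a] = z^3 - 3*z
tr(b a b a^-1 b a) = tr(b a b a b) tr(a) - tr(b a b a b a) = x*y*z^2 - x^2*z - z^3 - x*y + 3*z
use: tr(b a^-1 b a^-1 b a) = tr(b a b a^-1 b) tr(a) - tr(b a b a^-1 b a) = x^2*y^2*z - x^3*y - 2*x*y*z^2 + x^2*z + z^3 + 2*x*y - 3*z
tr(a^-1 b a^-1 b a^-1 b) = tr(b a^-1 b a^-1 b) tr(a) - tr(b a^-1 b a^-1 b a) = x^3*y^3 - 3*x^2*y^2*z + 3*x*y*z^2 - z^3 - 3*x*y + 3*z
tr(b a^-1 b a^-1 b^-1 a^-1) = tr(a^-1 b a^-1 b a^-1) tr(b) - tr(a^-1 b a^-1 b a^-1 b) = x^2*y^2*z - x*y^3 - 2*x*y*z^2 + y^2*z + z^3 + 2*x*y - 3*z
apply: tr(b a^-1) = tr(b) tr(a) - tr(b a) = x*y - z
tr(a^-1 b a^-1) = tr(b a^-1) tr(a) - tr(b) = x^2*y - x*z - y
tr(b a^-1 b a^-1 b^-1 a^-2) = tr(b a^-1 b a^-1 b^-1 a^-1) tr(a) - tr(b a^-1 b a^-1 b^-1) = x^3*y^2*z - x^2*y^3 - 2*x^2*y*z^2 + x*y^2*z + x*z^3 + x^2*y - 2*x*z + y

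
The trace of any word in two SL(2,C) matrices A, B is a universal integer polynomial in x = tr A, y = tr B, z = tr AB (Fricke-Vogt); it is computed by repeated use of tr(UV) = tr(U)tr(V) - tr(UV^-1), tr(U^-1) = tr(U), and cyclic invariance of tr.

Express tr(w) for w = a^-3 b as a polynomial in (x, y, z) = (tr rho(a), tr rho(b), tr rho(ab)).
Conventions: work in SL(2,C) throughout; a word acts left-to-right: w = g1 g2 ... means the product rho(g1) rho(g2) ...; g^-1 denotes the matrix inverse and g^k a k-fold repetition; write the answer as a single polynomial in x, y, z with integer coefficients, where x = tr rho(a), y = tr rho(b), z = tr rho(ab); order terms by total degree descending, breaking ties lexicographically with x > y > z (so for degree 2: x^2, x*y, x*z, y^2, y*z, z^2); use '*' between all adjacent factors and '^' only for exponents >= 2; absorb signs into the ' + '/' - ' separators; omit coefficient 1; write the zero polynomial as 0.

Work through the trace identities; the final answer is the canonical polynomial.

x^3*y - x^2*z - 2*x*y + z

tr(b a^-1) = tr(b)*tr(a) - tr(b a) = x*y - z
use: tr(a^-2 b) = tr(b a^-1)*tr(a) - tr(b) = x^2*y - x*z - y
tr(a^-3 b) = tr(a^-2 b)*tr(a) - tr(a^-2 b a) = x^3*y - x^2*z - 2*x*y + z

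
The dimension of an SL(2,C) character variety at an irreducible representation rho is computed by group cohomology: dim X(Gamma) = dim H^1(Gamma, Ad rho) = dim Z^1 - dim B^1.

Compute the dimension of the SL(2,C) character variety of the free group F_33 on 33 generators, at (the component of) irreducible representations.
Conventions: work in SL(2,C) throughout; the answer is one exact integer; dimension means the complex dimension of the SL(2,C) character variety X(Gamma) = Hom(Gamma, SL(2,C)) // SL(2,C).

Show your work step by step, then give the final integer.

96

Gamma = F_33 has 33 generators and no relators.
Z^1(Gamma, Ad rho) = (sl_2)^33: a cocycle is a free choice of one sl_2 vector per generator, so dim Z^1 = 3*33 = 99.
dim B^1 = 3: the coboundary map is injective because an irreducible image has centralizer 0 in sl_2.
Therefore dim X = 99 - 3 = 96.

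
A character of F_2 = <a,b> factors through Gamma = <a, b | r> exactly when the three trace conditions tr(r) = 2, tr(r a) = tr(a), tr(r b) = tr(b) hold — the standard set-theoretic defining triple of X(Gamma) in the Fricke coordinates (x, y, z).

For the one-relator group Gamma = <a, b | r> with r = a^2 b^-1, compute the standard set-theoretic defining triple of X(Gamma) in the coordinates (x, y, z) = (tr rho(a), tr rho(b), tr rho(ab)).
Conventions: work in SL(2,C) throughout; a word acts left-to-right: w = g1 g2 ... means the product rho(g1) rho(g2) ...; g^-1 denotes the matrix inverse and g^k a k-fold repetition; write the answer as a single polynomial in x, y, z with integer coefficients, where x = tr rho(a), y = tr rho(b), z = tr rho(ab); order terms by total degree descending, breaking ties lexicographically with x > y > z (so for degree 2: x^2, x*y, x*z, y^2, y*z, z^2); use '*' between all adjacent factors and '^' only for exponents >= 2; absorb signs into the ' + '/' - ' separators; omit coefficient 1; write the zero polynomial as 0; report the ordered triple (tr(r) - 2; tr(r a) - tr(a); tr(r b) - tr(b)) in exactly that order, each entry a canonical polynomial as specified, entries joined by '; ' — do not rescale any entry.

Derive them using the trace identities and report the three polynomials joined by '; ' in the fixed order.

x^2*y - x*z - y - 2; x^3*y - x^2*z - 2*x*y - x + z; x^2 - y - 2

next, trace(a^2) = trace(a) * trace(a) - trace(1) = x^2 - 2
trace(a^2 b) = trace(a) * trace(b a) - trace(b) = x*z - y
and trace(a^2 b^-1) = trace(a^2) * trace(b) - trace(a^2 b) = x^2*y - x*z - y
trace(a^3) = trace(a) * trace(a^2) - trace(a) = x^3 - 3*x
next, trace(a^3 b) = trace(a) * trace(a b a) - trace(a b) = x^2*z - x*y - z
trace(a^2 b^-1 a) = trace(a^3) * trace(b) - trace(a^3 b) = x^3*y - x^2*z - 2*x*y + z
assemble the triple (trace(r) - 2; trace(r a) - x; trace(r b) - y)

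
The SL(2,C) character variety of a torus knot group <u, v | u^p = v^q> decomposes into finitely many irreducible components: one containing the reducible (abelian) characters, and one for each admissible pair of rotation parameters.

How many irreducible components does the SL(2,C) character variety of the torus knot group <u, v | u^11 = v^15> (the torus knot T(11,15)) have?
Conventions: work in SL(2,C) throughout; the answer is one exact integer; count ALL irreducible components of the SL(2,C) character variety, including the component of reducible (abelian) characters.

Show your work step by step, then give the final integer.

71

Gamma = < u, v | u^11 = v^15 > (torus knot T(11,15)); the central element u^11 = v^15 acts as +I or -I in any irreducible SL(2,C) representation.
This locks tr(u) to 2*cos(pi*alpha/11), alpha in 1..10, and tr(v) to 2*cos(pi*beta/15), beta in 1..14, on each component of irreducible characters.
u^11 = (-1)^alpha I and v^15 = (-1)^beta I must agree, so alpha and beta have equal parity.
count pairs: odd alpha (5 choices) x odd beta (7), plus even alpha (5) x even beta (7): 5*7 + 5*7 = 70.
That is 70 components of irreducible characters, and with the reducible (abelian) component the total is 71.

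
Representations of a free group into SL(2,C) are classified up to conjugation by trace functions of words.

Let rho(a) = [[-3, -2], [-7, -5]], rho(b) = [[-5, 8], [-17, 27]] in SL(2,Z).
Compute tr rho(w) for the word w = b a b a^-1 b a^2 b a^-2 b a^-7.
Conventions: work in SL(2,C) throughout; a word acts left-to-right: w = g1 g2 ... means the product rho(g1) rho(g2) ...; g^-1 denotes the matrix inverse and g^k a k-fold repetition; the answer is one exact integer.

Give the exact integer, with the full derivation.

-9887201678298814

rho(b) = [[-5, 8], [-17, 27]]
... * rho(a) = [[-3, -2], [-7, -5]]  ->  [[-41, -30], [-138, -101]]
... * rho(b) = [[-5, 8], [-17, 27]]  ->  [[715, -1138], [2407, -3831]]
... * rho(a^-1) = [[-5, 2], [7, -3]]  ->  [[-11541, 4844], [-38852, 16307]]
... * rho(b) = [[-5, 8], [-17, 27]]  ->  [[-24643, 38460], [-82959, 129473]]
... * rho(a) = [[-3, -2], [-7, -5]]  ->  [[-195291, -143014], [-657434, -481447]]
... * rho(a) = [[-3, -2], [-7, -5]]  ->  [[1586971, 1105652], [5342431, 3722103]]
... * rho(b) = [[-5, 8], [-17, 27]]  ->  [[-26730939, 42548372], [-89987906, 143236229]]
... * rho(a^-1) = [[-5, 2], [7, -3]]  ->  [[431493299, -181106994], [1452593133, -609684499]]
... * rho(a^-1) = [[-5, 2], [7, -3]]  ->  [[-3425215453, 1406307580], [-11530757158, 4734239763]]
... * rho(b) = [[-5, 8], [-17, 27]]  ->  [[-6781151595, 10568581036], [-22828290181, 35578416337]]
... * rho(a^-1) = [[-5, 2], [7, -3]]  ->  [[107885825227, -45268046298], [363190365264, -152391829373]]
... * rho(a^-1) = [[-5, 2], [7, -3]]  ->  [[-856305450221, 351575789348], [-2882694631931, 1183556218647]]
... * rho(a^-1) = [[-5, 2], [7, -3]]  ->  [[6742557776541, -2767338268486], [22698366690184, -9316057919803]]
... * rho(a^-1) = [[-5, 2], [7, -3]]  ->  [[-53084156762107, 21787130358540], [-178704238889541, 73344907139777]]
... * rho(a^-1) = [[-5, 2], [7, -3]]  ->  [[417930696320315, -171529704599834], [1406935544426144, -577443199198413]]
... * rho(a^-1) = [[-5, 2], [7, -3]]  ->  [[-3290361413800413, 1350450506440132], [-11076780116519611, 4546200686447527]]
... * rho(a^-1) = [[-5, 2], [7, -3]]  ->  [[25904960614082989, -10632074346921222], [87207305387730744, -35792162292381803]]
tr = 25904960614082989 + -35792162292381803 = -9887201678298814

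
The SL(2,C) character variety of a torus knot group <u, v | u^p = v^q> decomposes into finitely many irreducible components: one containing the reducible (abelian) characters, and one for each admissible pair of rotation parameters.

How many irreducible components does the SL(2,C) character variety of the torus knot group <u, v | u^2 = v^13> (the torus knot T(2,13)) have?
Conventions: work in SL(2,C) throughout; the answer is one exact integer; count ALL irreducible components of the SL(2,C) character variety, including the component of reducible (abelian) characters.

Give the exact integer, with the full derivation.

7

Gamma = < u, v | u^2 = v^13 > (torus knot T(2,13)); the central element u^2 = v^13 acts as +I or -I in any irreducible SL(2,C) representation.
This locks tr(u) to 2*cos(pi*alpha/2), alpha in 1..1, and tr(v) to 2*cos(pi*beta/13), beta in 1..12, on each component of irreducible characters.
u^2 = (-1)^alpha I and v^13 = (-1)^beta I must agree, so alpha and beta have equal parity.
count pairs: odd alpha (1 choices) x odd beta (6), plus even alpha (0) x even beta (6): 1*6 + 0*6 = 6.
components with irreducible characters: 6; plus the single component of reducible (abelian) characters: total 7.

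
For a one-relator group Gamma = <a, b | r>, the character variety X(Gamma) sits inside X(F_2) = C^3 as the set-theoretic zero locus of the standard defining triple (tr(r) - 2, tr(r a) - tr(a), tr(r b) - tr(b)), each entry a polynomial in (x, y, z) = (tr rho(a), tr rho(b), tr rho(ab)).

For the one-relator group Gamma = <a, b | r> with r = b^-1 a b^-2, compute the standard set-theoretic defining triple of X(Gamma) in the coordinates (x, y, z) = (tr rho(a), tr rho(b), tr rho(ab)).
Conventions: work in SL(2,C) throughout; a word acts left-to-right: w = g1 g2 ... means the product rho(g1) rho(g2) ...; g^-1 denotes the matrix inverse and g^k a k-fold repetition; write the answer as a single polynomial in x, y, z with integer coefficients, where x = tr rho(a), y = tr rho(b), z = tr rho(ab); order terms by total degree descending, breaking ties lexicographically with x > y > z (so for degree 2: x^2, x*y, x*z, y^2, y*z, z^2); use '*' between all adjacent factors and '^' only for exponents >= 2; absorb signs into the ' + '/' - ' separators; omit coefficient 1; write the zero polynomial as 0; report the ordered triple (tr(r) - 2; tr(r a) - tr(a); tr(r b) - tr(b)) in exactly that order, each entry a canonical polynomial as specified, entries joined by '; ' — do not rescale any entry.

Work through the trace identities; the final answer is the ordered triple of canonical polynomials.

trace(b^-1 a) = trace(a) * trace(b) - trace(a b)   [inverse elimination on b] = x*y - z
and trace(b^-1 a b^-1) = trace(b^-1 a) * trace(b) - trace(b^-1 a b)   [inverse elimination on b] = x*y^2 - y*z - x
trace(b^-1 a b^-2) = trace(b^-1 a b^-1) * trace(b) - trace(b^-1 a)   [inverse elimination on b] = x*y^3 - y^2*z - 2*x*y + z
and trace(a^2) = trace(a) * trace(a) - trace(1) = x^2 - 2
trace(a^2 b) = trace(a) * trace(b a) - trace(b) = x*z - y
and trace(b^-1 a^2) = trace(a^2) * trace(b) - trace(a^2 b) = x^2*y - x*z - y
next, trace(a b^-2 a) = trace(b^-1 a^2) * trace(b) - trace(b^-1 a^2 b) = x^2*y^2 - x*y*z - x^2 - y^2 + 2
and trace(a b a b) = trace(a b) * trace(a b) - trace(1) = z^2 - 2
next, trace(a b a b^-1) = trace(a b a) * trace(b) - trace(a b a b) = x*y*z - y^2 - z^2 + 2
and trace(a b^-2 a b) = trace(a b a b^-1) * trace(b) - trace(a b a) = x*y^2*z - y^3 - y*z^2 - x*z + 3*y
and trace(b^-1 a b^-2 a) = trace(a b^-2 a) * trace(b) - trace(a b^-2 a b) = x^2*y^3 - 2*x*y^2*z - x^2*y + y*z^2 + x*z - y
assemble the triple (trace(r) - 2; trace(r a) - x; trace(r b) - y)

x*y^3 - y^2*z - 2*x*y + z - 2; x^2*y^3 - 2*x*y^2*z - x^2*y + y*z^2 + x*z - x - y; x*y^2 - y*z - x - y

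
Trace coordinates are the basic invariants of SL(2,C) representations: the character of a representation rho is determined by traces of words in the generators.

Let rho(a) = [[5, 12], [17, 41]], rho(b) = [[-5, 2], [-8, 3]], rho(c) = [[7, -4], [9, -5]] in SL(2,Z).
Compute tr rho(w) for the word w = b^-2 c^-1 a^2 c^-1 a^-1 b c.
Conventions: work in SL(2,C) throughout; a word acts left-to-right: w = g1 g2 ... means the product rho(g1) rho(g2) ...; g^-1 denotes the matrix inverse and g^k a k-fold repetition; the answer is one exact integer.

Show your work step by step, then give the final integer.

4531526

rho(b^-1) = [[3, -2], [8, -5]]
... * rho(b^-1) = [[3, -2], [8, -5]]  ->  [[-7, 4], [-16, 9]]
... * rho(c^-1) = [[-5, 4], [-9, 7]]  ->  [[-1, 0], [-1, -1]]
... * rho(a) = [[5, 12], [17, 41]]  ->  [[-5, -12], [-22, -53]]
... * rho(a) = [[5, 12], [17, 41]]  ->  [[-229, -552], [-1011, -2437]]
... * rho(c^-1) = [[-5, 4], [-9, 7]]  ->  [[6113, -4780], [26988, -21103]]
... * rho(a^-1) = [[41, -12], [-17, 5]]  ->  [[331893, -97256], [1465259, -429371]]
... * rho(b) = [[-5, 2], [-8, 3]]  ->  [[-881417, 372018], [-3891327, 1642405]]
... * rho(c) = [[7, -4], [9, -5]]  ->  [[-2821757, 1665578], [-12457644, 7353283]]
tr = -2821757 + 7353283 = 4531526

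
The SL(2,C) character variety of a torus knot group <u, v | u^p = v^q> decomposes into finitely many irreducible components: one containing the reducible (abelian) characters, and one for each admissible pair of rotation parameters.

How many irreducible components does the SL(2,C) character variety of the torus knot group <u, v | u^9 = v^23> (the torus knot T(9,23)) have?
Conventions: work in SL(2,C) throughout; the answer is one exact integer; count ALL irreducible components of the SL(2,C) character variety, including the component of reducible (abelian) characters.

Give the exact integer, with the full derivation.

89

Gamma = < u, v | u^9 = v^23 > (torus knot T(9,23)); the central element u^9 = v^23 acts as +I or -I in any irreducible SL(2,C) representation.
So on each irreducible component the traces are pinned: tr(u) = 2*cos(pi*alpha/9) with 1 <= alpha <= 8, tr(v) = 2*cos(pi*beta/23) with 1 <= beta <= 22.
u^9 = (-1)^alpha I and v^23 = (-1)^beta I must agree, so alpha and beta have equal parity.
Counting: 4 odd alphas x 11 odd betas + 4 even alphas x 11 even betas = 44 + 44 = 88.
Total: 88 irreducible-character components + 1 reducible (abelian) component = 89.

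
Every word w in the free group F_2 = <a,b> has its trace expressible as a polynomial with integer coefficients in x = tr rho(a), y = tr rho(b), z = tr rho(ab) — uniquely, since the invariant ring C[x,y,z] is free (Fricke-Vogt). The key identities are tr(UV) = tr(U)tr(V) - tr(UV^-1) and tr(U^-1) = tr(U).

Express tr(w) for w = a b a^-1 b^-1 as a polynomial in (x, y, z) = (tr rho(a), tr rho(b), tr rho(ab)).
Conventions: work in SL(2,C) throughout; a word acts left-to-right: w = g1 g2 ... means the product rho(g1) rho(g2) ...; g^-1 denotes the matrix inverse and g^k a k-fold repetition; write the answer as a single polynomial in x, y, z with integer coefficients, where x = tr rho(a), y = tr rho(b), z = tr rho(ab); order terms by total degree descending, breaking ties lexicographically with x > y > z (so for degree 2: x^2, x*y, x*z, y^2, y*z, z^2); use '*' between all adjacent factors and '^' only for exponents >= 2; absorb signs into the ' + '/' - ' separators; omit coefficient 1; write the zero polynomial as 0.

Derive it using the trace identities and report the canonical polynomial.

apply: tr(a b a) = tr(a) * tr(b a) - tr(b) = x*z - y
use: tr(a b a b) = tr(b a) * tr(b a) - tr(1) = z^2 - 2
use: tr(b^-1 a b a) = tr(a b a) * tr(b) - tr(a b a b) = x*y*z - y^2 - z^2 + 2
tr(a b a^-1 b^-1) = tr(b^-1 a b) * tr(a) - tr(b^-1 a b a) = -x*y*z + x^2 + y^2 + z^2 - 2

-x*y*z + x^2 + y^2 + z^2 - 2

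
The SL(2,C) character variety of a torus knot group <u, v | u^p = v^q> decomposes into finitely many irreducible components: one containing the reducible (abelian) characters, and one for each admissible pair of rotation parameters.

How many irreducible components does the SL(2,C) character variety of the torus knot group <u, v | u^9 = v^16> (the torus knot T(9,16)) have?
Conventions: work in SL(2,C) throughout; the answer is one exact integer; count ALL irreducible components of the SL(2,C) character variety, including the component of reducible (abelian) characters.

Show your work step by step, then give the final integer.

In the torus knot group T(9,16), u^9 = v^16 is central, so an irreducible representation sends it to +I or -I (Schur).
On an irreducible component, tr(u) is locked at 2*cos(pi*alpha/9) for some alpha in 1..8, and tr(v) at 2*cos(pi*beta/16) for some beta in 1..15.
Consistency of u^9 = (-1)^alpha I with v^16 = (-1)^beta I forces alpha = beta (mod 2).
count pairs: odd alpha (4 choices) x odd beta (8), plus even alpha (4) x even beta (7): 4*8 + 4*7 = 60.
That is 60 components of irreducible characters, and with the reducible (abelian) component the total is 61.

61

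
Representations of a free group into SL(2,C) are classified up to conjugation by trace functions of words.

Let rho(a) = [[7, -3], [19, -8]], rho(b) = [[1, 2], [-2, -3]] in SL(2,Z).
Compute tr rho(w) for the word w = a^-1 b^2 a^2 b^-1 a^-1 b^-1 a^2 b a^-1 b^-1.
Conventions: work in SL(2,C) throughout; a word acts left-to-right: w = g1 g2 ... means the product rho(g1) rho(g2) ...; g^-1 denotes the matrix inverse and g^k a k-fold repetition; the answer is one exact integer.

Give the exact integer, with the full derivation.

-4528810805

rho(a^-1) = [[-8, 3], [-19, 7]]
... * rho(b) = [[1, 2], [-2, -3]]  ->  [[-14, -25], [-33, -59]]
... * rho(b) = [[1, 2], [-2, -3]]  ->  [[36, 47], [85, 111]]
... * rho(a) = [[7, -3], [19, -8]]  ->  [[1145, -484], [2704, -1143]]
... * rho(a) = [[7, -3], [19, -8]]  ->  [[-1181, 437], [-2789, 1032]]
... * rho(b^-1) = [[-3, -2], [2, 1]]  ->  [[4417, 2799], [10431, 6610]]
... * rho(a^-1) = [[-8, 3], [-19, 7]]  ->  [[-88517, 32844], [-209038, 77563]]
... * rho(b^-1) = [[-3, -2], [2, 1]]  ->  [[331239, 209878], [782240, 495639]]
... * rho(a) = [[7, -3], [19, -8]]  ->  [[6306355, -2672741], [14892821, -6311832]]
... * rho(a) = [[7, -3], [19, -8]]  ->  [[-6637594, 2462863], [-15675061, 5816193]]
... * rho(b) = [[1, 2], [-2, -3]]  ->  [[-11563320, -20663777], [-27307447, -48798701]]
... * rho(a^-1) = [[-8, 3], [-19, 7]]  ->  [[485118323, -179336399], [1145634895, -423513248]]
... * rho(b^-1) = [[-3, -2], [2, 1]]  ->  [[-1814027767, -1149573045], [-4283931181, -2714783038]]
tr = -1814027767 + -2714783038 = -4528810805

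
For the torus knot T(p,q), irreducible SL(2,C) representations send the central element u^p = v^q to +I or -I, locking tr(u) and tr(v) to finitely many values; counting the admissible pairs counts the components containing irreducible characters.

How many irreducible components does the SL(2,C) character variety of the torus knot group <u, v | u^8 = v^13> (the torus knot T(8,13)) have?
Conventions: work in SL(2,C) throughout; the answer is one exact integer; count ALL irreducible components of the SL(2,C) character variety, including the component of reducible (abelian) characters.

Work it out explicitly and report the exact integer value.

43

In the torus knot group T(8,13), u^8 = v^13 is central, so an irreducible representation sends it to +I or -I (Schur).
This locks tr(u) to 2*cos(pi*alpha/8), alpha in 1..7, and tr(v) to 2*cos(pi*beta/13), beta in 1..12, on each component of irreducible characters.
u^8 = (-1)^alpha I and v^13 = (-1)^beta I must agree, so alpha and beta have equal parity.
Counting: 4 odd alphas x 6 odd betas + 3 even alphas x 6 even betas = 24 + 18 = 42.
components with irreducible characters: 42; plus the single component of reducible (abelian) characters: total 43.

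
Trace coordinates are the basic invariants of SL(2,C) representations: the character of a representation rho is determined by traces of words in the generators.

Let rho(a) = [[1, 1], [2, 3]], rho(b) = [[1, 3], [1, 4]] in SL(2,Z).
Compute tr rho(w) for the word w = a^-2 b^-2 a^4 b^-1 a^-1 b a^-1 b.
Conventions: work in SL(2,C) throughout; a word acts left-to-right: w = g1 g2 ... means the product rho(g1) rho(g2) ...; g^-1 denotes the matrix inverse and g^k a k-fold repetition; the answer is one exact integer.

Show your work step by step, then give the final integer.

rho(a^-1) = [[3, -1], [-2, 1]]
... * rho(a^-1) = [[3, -1], [-2, 1]]  ->  [[11, -4], [-8, 3]]
... * rho(b^-1) = [[4, -3], [-1, 1]]  ->  [[48, -37], [-35, 27]]
... * rho(b^-1) = [[4, -3], [-1, 1]]  ->  [[229, -181], [-167, 132]]
... * rho(a) = [[1, 1], [2, 3]]  ->  [[-133, -314], [97, 229]]
... * rho(a) = [[1, 1], [2, 3]]  ->  [[-761, -1075], [555, 784]]
... * rho(a) = [[1, 1], [2, 3]]  ->  [[-2911, -3986], [2123, 2907]]
... * rho(a) = [[1, 1], [2, 3]]  ->  [[-10883, -14869], [7937, 10844]]
... * rho(b^-1) = [[4, -3], [-1, 1]]  ->  [[-28663, 17780], [20904, -12967]]
... * rho(a^-1) = [[3, -1], [-2, 1]]  ->  [[-121549, 46443], [88646, -33871]]
... * rho(b) = [[1, 3], [1, 4]]  ->  [[-75106, -178875], [54775, 130454]]
... * rho(a^-1) = [[3, -1], [-2, 1]]  ->  [[132432, -103769], [-96583, 75679]]
... * rho(b) = [[1, 3], [1, 4]]  ->  [[28663, -17780], [-20904, 12967]]
tr = 28663 + 12967 = 41630

41630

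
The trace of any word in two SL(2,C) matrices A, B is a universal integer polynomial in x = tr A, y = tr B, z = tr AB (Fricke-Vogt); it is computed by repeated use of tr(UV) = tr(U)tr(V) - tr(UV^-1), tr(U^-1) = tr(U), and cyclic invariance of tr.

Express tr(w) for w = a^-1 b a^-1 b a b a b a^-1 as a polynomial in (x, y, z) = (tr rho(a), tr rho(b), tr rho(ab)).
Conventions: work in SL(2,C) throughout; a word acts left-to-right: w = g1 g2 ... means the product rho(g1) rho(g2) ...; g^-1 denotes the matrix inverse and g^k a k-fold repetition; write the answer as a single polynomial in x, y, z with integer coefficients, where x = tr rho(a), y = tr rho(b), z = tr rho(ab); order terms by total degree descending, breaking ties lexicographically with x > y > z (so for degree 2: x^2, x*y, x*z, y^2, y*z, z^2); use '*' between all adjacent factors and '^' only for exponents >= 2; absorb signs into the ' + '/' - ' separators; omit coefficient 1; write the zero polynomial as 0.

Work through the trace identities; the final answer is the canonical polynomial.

trace(a b a b) = trace(b a) * trace(b a) - trace(1)  (split on b) = z^2 - 2
trace(a b a) = trace(a) * trace(b a) - trace(b)  (reduce the a square) = x*z - y
next, trace(a b a b^2) = trace(b) * trace(a b a b) - trace(a b a)  (reduce the b square) = y*z^2 - x*z - y
trace(b a b a b^2) = trace(b) * trace(a b a b^2) - trace(a b a b)  (reduce the b square) = y^2*z^2 - x*y*z - y^2 - z^2 + 2
trace(a b a b a b) = trace(a b a b) * trace(a b) - trace(b a)  (split on a) = z^3 - 3*z
trace(b a b) = trace(b) * trace(a b) - trace(a)  (reduce the b square) = y*z - x
trace(a b a b a) = trace(a) * trace(b a b a) - trace(b a b)  (reduce the a square) = x*z^2 - y*z - x
next, trace(b a b a b^2 a) = trace(b) * trace(a b a b a b) - trace(a b a b a)  (reduce the b square) = y*z^3 - x*z^2 - 2*y*z + x
next, trace(b a^-1 b a b a b) = trace(b a b a b^2) * trace(a) - trace(b a b a b^2 a)  (eliminate a^-1) = x*y^2*z^2 - x^2*y*z - y*z^3 - x*y^2 + 2*y*z + x
trace(b a b a b a b a) = trace(a b a b) * trace(a b a b) - trace(1)  (split on a) = z^4 - 4*z^2 + 2
trace(b a^-1 b a b a b a) = trace(b a b a b a b) * trace(a) - trace(b a b a b a b a)  (eliminate a^-1) = x*y*z^3 - x^2*z^2 - z^4 - 2*x*y*z + x^2 + 4*z^2 - 2
and trace(a^-1 b a^-1 b a b a b) = trace(b a^-1 b a b a b) * trace(a) - trace(b a^-1 b a b a b a)  (eliminate a^-1) = x^2*y^2*z^2 - x^3*y*z - 2*x*y*z^3 - x^2*y^2 + x^2*z^2 + z^4 + 4*x*y*z - 4*z^2 + 2
trace(a^-1 b a^-1 b a b a b a^-1) = trace(a^-1 b a^-1 b a b a b) * trace(a) - trace(a^-1 b a^-1 b a b a b a)  (eliminate a^-1) = x^3*y^2*z^2 - x^4*y*z - 2*x^2*y*z^3 - x^3*y^2 + x^3*z^2 - x*y^2*z^2 + x*z^4 + 5*x^2*y*z + y*z^3 + x*y^2 - 4*x*z^2 - 2*y*z + x

x^3*y^2*z^2 - x^4*y*z - 2*x^2*y*z^3 - x^3*y^2 + x^3*z^2 - x*y^2*z^2 + x*z^4 + 5*x^2*y*z + y*z^3 + x*y^2 - 4*x*z^2 - 2*y*z + x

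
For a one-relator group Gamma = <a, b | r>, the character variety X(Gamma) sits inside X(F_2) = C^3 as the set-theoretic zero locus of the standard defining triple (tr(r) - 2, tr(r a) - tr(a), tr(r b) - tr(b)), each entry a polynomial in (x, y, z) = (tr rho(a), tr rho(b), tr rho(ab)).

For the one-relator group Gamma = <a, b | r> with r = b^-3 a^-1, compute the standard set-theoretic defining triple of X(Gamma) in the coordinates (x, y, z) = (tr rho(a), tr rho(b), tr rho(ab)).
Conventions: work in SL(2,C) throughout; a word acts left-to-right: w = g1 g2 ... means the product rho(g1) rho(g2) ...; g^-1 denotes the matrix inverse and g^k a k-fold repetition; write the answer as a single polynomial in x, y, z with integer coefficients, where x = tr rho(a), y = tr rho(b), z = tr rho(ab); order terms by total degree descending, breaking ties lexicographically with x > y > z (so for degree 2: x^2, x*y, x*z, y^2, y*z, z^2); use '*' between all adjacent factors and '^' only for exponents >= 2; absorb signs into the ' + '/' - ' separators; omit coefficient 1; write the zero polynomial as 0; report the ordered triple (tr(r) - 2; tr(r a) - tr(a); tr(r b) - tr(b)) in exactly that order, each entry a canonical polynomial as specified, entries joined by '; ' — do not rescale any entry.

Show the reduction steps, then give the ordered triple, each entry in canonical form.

trace(a^-1) = trace(a) = x
trace(a^-1 b) = trace(b) trace(a) - trace(b a) = x*y - z
trace(a^-1 b^-1) = trace(a^-1) trace(b) - trace(a^-1 b) = z
trace(b^-1 a^-1 b^-1) = trace(a^-1 b^-1) trace(b) - trace(a^-1) = y*z - x
trace(b^-3 a^-1) = trace(b^-1 a^-1 b^-1) trace(b) - trace(b^-1 a^-1) = y^2*z - x*y - z
trace(b^-2) = trace(b^-1) trace(b) - trace(1)  (eliminate b^-1) = y^2 - 2
trace(b^-3) = trace(b^-2) trace(b) - trace(b^-1)  (eliminate b^-1) = y^3 - 3*y
assemble the triple (trace(r) - 2; trace(r a) - x; trace(r b) - y)

y^2*z - x*y - z - 2; y^3 - x - 3*y; y*z - x - y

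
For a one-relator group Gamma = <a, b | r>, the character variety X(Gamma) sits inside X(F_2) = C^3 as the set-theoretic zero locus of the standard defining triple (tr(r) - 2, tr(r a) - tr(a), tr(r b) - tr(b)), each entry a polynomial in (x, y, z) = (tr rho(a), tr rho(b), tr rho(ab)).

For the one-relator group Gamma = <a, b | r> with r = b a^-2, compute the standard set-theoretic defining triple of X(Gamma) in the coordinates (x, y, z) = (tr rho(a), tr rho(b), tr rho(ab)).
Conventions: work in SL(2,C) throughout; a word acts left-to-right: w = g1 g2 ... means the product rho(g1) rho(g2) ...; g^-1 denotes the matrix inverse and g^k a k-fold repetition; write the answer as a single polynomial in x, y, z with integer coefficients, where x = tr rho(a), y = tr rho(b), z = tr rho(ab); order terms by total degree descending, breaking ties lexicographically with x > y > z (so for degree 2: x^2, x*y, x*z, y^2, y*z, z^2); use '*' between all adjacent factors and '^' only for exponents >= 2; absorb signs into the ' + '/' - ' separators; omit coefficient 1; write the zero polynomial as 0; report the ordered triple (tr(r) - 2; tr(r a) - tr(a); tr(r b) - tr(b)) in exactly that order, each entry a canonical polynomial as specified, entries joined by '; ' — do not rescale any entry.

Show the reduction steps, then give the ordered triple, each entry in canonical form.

so tr(b a^-1) = tr(b) tr(a) - tr(b a) = x*y - z
tr(b a^-2) = tr(b a^-1) tr(a) - tr(b) = x^2*y - x*z - y
reduce: tr(b^2) = tr(b) tr(b) - tr(1)   [square of b] = y^2 - 2
tr(b^2 a) = tr(b) tr(a b) - tr(a)   [square of b] = y*z - x
tr(a^-1 b^2) = tr(b^2) tr(a) - tr(b^2 a)   [inverse elimination on a] = x*y^2 - y*z - x
tr(b a^-2 b) = tr(a^-1 b^2) tr(a) - tr(a^-1 b^2 a)   [inverse elimination on a] = x^2*y^2 - x*y*z - x^2 - y^2 + 2
assemble the triple (tr(r) - 2; tr(r a) - x; tr(r b) - y)

x^2*y - x*z - y - 2; x*y - x - z; x^2*y^2 - x*y*z - x^2 - y^2 - y + 2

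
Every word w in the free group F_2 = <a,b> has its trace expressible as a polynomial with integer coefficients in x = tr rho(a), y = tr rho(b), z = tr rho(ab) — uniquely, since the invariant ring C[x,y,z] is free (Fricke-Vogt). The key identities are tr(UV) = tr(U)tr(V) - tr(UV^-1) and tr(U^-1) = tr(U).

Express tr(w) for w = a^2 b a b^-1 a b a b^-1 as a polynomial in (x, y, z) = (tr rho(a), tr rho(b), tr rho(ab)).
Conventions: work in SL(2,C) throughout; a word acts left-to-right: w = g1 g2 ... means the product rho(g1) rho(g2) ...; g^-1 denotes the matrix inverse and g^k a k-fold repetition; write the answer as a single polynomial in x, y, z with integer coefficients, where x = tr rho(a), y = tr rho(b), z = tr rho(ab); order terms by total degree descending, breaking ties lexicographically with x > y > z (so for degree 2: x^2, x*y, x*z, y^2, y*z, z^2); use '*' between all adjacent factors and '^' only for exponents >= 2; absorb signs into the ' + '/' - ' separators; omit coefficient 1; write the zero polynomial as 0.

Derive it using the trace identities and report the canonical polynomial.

tr(b a b a) = tr(a b)*tr(a b) - tr(1)   [split at repeated a] = z^2 - 2
tr(b a b) = tr(b)*tr(a b) - tr(a) = y*z - x
tr(a b a b a) = tr(a)*tr(b a b a) - tr(b a b) = x*z^2 - y*z - x
tr(b a^3 b a) = tr(a)*tr(a b a b a) - tr(a b a b) = x^2*z^2 - x*y*z - x^2 - z^2 + 2
tr(a b a) = tr(a)*tr(b a) - tr(b) = x*z - y
tr(a^3 b) = tr(a)*tr(a b a) - tr(a b) = x^2*z - x*y - z
tr(a^2) = tr(a)*tr(a) - tr(1) = x^2 - 2
tr(a^3) = tr(a)*tr(a^2) - tr(a) = x^3 - 3*x
tr(b a^3 b) = tr(b)*tr(a^3 b) - tr(a^3) = x^2*y*z - x^3 - x*y^2 - y*z + 3*x
tr(a^2 b a^2 b a) = tr(a)*tr(b a^3 b a) - tr(b a^3 b) = x^3*z^2 - 2*x^2*y*z + x*y^2 - x*z^2 + y*z - x
tr(b a b a b a) = tr(b a)*tr(b a b a) - tr(b^-1 a^-1)   [split at repeated b] = z^3 - 3*z
tr(b a b a b) = tr(b)*tr(a b a b) - tr(a b a) = y*z^2 - x*z - y
tr(b a b a^2 b a) = tr(a)*tr(b a b a b a) - tr(b a b a b) = x*z^3 - y*z^2 - 2*x*z + y
tr(b^2 a b) = tr(b)*tr(a b^2) - tr(a b) = y^2*z - x*y - z
tr(b a b a^2 b) = tr(a)*tr(b^2 a b a) - tr(b^2 a b) = x*y*z^2 - x^2*z - y^2*z + z
tr(a^2 b a^2 b a b) = tr(a)*tr(b a b a^2 b a) - tr(b a b a^2 b) = x^2*z^3 - 2*x*y*z^2 - x^2*z + y^2*z + x*y - z
tr(a b a b^-1 a^2 b a) = tr(a^2 b a^2 b a)*tr(b) - tr(a^2 b a^2 b a b) = x^3*y*z^2 - 2*x^2*y^2*z - x^2*z^3 + x*y^3 + x*y*z^2 + x^2*z - 2*x*y + z
tr(a^2 b a b a b a) = tr(a)*tr(a b a b a b a) - tr(a b a b a b) = x^2*z^3 - x*y*z^2 - 2*x^2*z - z^3 + x*y + 3*z
tr(b a b a b a b a) = tr(a b a b a b)*tr(a b) - tr(b a b a)   [split at repeated a] = z^4 - 4*z^2 + 2
tr(b a b a b a b) = tr(b)*tr(a b a b a b) - tr(a b a b a) = y*z^3 - x*z^2 - 2*y*z + x
tr(a^2 b a b a b a b) = tr(a)*tr(b a b a b a b a) - tr(b a b a b a b) = x*z^4 - y*z^3 - 3*x*z^2 + 2*y*z + x
tr(a b a b^-1 a^2 b a b) = tr(a^2 b a b a b a)*tr(b) - tr(a^2 b a b a b a b) = x^2*y*z^3 - x*y^2*z^2 - x*z^4 - 2*x^2*y*z + x*y^2 + 3*x*z^2 + y*z - x
tr(a^2 b a b^-1 a b a b^-1) = tr(a b a b^-1 a^2 b a)*tr(b) - tr(a b a b^-1 a^2 b a b) = x^3*y^2*z^2 - 2*x^2*y^3*z - 2*x^2*y*z^3 + x*y^4 + 2*x*y^2*z^2 + x*z^4 + 3*x^2*y*z - 3*x*y^2 - 3*x*z^2 + x

x^3*y^2*z^2 - 2*x^2*y^3*z - 2*x^2*y*z^3 + x*y^4 + 2*x*y^2*z^2 + x*z^4 + 3*x^2*y*z - 3*x*y^2 - 3*x*z^2 + x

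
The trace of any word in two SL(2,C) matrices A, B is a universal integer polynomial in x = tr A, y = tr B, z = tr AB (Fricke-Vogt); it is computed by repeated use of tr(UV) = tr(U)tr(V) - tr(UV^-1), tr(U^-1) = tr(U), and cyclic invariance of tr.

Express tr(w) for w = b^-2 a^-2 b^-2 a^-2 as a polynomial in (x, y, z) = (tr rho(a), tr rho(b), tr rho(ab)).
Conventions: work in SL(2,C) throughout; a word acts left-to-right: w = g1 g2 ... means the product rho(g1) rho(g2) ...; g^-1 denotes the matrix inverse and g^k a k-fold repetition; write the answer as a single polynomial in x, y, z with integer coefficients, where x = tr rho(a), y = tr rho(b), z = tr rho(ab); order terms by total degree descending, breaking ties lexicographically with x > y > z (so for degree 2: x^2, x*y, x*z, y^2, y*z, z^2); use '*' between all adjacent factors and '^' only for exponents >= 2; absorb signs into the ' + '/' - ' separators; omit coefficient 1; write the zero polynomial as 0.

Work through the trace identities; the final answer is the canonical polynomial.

x^2*y^2*z^2 - 2*x^3*y*z - 2*x*y^3*z + x^4 + 2*x^2*y^2 + y^4 + 4*x*y*z - 4*x^2 - 4*y^2 + 2

and tr(a^-1) = tr(a) = x
tr(a^-1 b) = tr(b)*tr(a) - tr(b a)  (eliminate a^-1) = x*y - z
next, tr(b^-1 a^-1) = tr(a^-1)*tr(b) - tr(a^-1 b)  (eliminate b^-1) = z
next, tr(b^-1 a^-1 b^-1) = tr(b^-1 a^-1)*tr(b) - tr(b^-1 a^-1 b)  (eliminate b^-1) = y*z - x
next, tr(b^-1 a b^-1) = tr(b^-1 a)*tr(b) - tr(b^-1 a b)  (eliminate b^-1) = x*y^2 - y*z - x
and tr(a^2) = tr(a)*tr(a) - tr(1)  (reduce the a square) = x^2 - 2
tr(a^2 b) = tr(a)*tr(b a) - tr(b)  (reduce the a square) = x*z - y
tr(a b^-1 a) = tr(a^2)*tr(b) - tr(a^2 b)  (eliminate b^-1) = x^2*y - x*z - y
and tr(a b a b) = tr(b a)*tr(b a) - tr(1)  (split on b) = z^2 - 2
next, tr(a b^-1 a b) = tr(a b a)*tr(b) - tr(a b a b)  (eliminate b^-1) = x*y*z - y^2 - z^2 + 2
tr(b^-1 a b^-1 a) = tr(a b^-1 a)*tr(b) - tr(a b^-1 a b)  (eliminate b^-1) = x^2*y^2 - 2*x*y*z + z^2 - 2
tr(b^-1 a^-1 b^-1 a) = tr(b^-1 a b^-1)*tr(a) - tr(b^-1 a b^-1 a)  (eliminate a^-1) = x*y*z - x^2 - z^2 + 2
tr(b^-1 a^-1 b^-1 a^-1) = tr(b^-1 a^-1 b^-1)*tr(a) - tr(b^-1 a^-1 b^-1 a)  (eliminate a^-1) = z^2 - 2
and tr(a^-1 b^-1 a^-2 b^-1) = tr(b^-1 a^-1 b^-1 a^-1)*tr(a) - tr(b^-1 a^-1 b^-1)  (eliminate a^-1) = x*z^2 - y*z - x
and tr(b^-2) = tr(b^-1)*tr(b) - tr(1)  (eliminate b^-1) = y^2 - 2
tr(b^-1 a^-2 b^-1) = tr(a^-1 b^-2)*tr(a) - tr(a^-1 b^-2 a)  (eliminate a^-1) = x*y*z - x^2 - y^2 + 2
tr(b^-1 a^-2 b^-1 a^-2) = tr(a^-1 b^-1 a^-2 b^-1)*tr(a) - tr(a^-1 b^-1 a^-2 b^-1 a)  (eliminate a^-1) = x^2*z^2 - 2*x*y*z + y^2 - 2
and tr(a^-3 b^-1) = tr(b^-1 a^-2)*tr(a) - tr(b^-1 a^-1)  (eliminate a^-1) = x^2*z - x*y - z
next, tr(a^-2 b^-1 a^-2) = tr(a^-3 b^-1)*tr(a) - tr(a^-3 b^-1 a)  (eliminate a^-1) = x^3*z - x^2*y - 2*x*z + y
tr(a^-2 b^-2 a^-2 b^-1) = tr(b^-1 a^-2 b^-1 a^-2)*tr(b) - tr(b^-1 a^-2 b^-1 a^-2 b)  (eliminate b^-1) = x^2*y*z^2 - x^3*z - 2*x*y^2*z + x^2*y + y^3 + 2*x*z - 3*y
tr(a^-3) = tr(a^-2)*tr(a) - tr(a^-1)  (eliminate a^-1) = x^3 - 3*x
next, tr(a^-4) = tr(a^-3)*tr(a) - tr(a^-2)  (eliminate a^-1) = x^4 - 4*x^2 + 2
tr(a^-2 b^-2 a^-2) = tr(b^-1 a^-4)*tr(b) - tr(b^-1 a^-4 b)  (eliminate b^-1) = x^3*y*z - x^4 - x^2*y^2 - 2*x*y*z + 4*x^2 + y^2 - 2
tr(b^-2 a^-2 b^-2 a^-2) = tr(a^-2 b^-2 a^-2 b^-1)*tr(b) - tr(a^-2 b^-2 a^-2)  (eliminate b^-1) = x^2*y^2*z^2 - 2*x^3*y*z - 2*x*y^3*z + x^4 + 2*x^2*y^2 + y^4 + 4*x*y*z - 4*x^2 - 4*y^2 + 2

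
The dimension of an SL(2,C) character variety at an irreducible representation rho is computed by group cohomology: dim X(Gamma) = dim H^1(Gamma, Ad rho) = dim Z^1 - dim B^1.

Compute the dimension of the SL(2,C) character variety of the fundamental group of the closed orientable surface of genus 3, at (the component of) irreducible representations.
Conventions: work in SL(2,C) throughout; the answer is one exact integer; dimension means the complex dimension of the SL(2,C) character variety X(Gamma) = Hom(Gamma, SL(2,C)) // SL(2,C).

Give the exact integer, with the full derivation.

12

Gamma = pi_1(Sigma_3) = < a_1, b_1, ..., a_3, b_3 | prod [a_i, b_i] > has 2g = 6 generators and 1 relator.
Before the relator condition, cocycle space has dim 3*6 = 18.
At an irreducible rho, H^2 = coker(d_2) vanishes (Poincare duality: H^2 is dual to H^0 = invariants = 0), so d_2 is surjective onto sl_2 and dim Z^1 = 18 - 3 = 15.
dim B^1 = 3 (coboundaries, injective at irreducible rho).
Hence dim X = 15 - 3 = 12.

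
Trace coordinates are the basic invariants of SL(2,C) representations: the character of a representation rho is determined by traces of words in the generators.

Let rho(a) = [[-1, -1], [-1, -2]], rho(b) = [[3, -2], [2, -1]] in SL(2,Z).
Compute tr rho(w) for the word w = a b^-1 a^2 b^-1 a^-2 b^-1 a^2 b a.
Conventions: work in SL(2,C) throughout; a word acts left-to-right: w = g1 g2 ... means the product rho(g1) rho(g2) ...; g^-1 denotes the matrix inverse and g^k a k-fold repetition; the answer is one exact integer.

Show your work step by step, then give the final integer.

rho(a) = [[-1, -1], [-1, -2]]
... * rho(b^-1) = [[-1, 2], [-2, 3]]  ->  [[3, -5], [5, -8]]
... * rho(a) = [[-1, -1], [-1, -2]]  ->  [[2, 7], [3, 11]]
... * rho(a) = [[-1, -1], [-1, -2]]  ->  [[-9, -16], [-14, -25]]
... * rho(b^-1) = [[-1, 2], [-2, 3]]  ->  [[41, -66], [64, -103]]
... * rho(a^-1) = [[-2, 1], [1, -1]]  ->  [[-148, 107], [-231, 167]]
... * rho(a^-1) = [[-2, 1], [1, -1]]  ->  [[403, -255], [629, -398]]
... * rho(b^-1) = [[-1, 2], [-2, 3]]  ->  [[107, 41], [167, 64]]
... * rho(a) = [[-1, -1], [-1, -2]]  ->  [[-148, -189], [-231, -295]]
... * rho(a) = [[-1, -1], [-1, -2]]  ->  [[337, 526], [526, 821]]
... * rho(b) = [[3, -2], [2, -1]]  ->  [[2063, -1200], [3220, -1873]]
... * rho(a) = [[-1, -1], [-1, -2]]  ->  [[-863, 337], [-1347, 526]]
tr = -863 + 526 = -337

-337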